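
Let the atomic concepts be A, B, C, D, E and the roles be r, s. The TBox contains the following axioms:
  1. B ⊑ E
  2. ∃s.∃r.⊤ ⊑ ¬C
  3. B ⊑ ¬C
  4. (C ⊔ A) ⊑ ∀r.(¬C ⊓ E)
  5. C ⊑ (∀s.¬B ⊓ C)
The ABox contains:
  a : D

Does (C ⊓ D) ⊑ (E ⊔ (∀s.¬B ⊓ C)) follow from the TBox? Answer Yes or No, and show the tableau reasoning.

1. (C ⊓ D) ⊑ (E ⊔ (∀s.¬B ⊓ C))  ⇔  ((C ⊓ D) ⊓ (¬E ⊓ (∃s.B ⊔ ¬C))) unsat w.r.t. T
   all branches close; clash {E, ¬E} at x₀
2. Hence (C ⊓ D) ⊑ (E ⊔ (∀s.¬B ⊓ C)): entailed.

Yes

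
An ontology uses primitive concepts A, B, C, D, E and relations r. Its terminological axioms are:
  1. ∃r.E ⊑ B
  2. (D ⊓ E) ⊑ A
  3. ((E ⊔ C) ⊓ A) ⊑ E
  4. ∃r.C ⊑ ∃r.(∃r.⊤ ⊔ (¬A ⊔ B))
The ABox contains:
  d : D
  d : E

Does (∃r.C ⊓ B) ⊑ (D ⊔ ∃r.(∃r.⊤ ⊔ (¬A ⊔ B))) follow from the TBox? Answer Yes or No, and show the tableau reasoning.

Yes

1. (∃r.C ⊓ B) ⊑ (D ⊔ ∃r.(∃r.⊤ ⊔ (¬A ⊔ B)))  ⇔  ((∃r.C ⊓ B) ⊓ (¬D ⊓ ∀r.(∀r.⊥ ⊓ (A ⊓ ¬B)))) unsat w.r.t. T
   all branches close; clash {B, ¬B} at an ∃-successor
2. Hence (∃r.C ⊓ B) ⊑ (D ⊔ ∃r.(∃r.⊤ ⊔ (¬A ⊔ B))): entailed.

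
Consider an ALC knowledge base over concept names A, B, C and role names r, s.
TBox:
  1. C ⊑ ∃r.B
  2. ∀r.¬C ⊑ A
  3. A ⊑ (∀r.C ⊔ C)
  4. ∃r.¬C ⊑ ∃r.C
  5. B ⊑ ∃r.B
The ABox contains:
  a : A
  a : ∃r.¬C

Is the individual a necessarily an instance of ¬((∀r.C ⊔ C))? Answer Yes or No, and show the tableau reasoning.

No

1. a : ¬((∀r.C ⊔ C))?  L(a) = {A, ∃r.¬C} ∪ {(∀r.C ⊔ C)}
   apply at a: ∃r.¬C⊑∃r.C
   open: L(a) ⊇ {A, C, ¬B, ∃r.B, ∃r.C, …} (+ ∃-successors) — a ∉ ¬((∀r.C ⊔ C)) possible
2. Hence a : ¬((∀r.C ⊔ C)): not entailed.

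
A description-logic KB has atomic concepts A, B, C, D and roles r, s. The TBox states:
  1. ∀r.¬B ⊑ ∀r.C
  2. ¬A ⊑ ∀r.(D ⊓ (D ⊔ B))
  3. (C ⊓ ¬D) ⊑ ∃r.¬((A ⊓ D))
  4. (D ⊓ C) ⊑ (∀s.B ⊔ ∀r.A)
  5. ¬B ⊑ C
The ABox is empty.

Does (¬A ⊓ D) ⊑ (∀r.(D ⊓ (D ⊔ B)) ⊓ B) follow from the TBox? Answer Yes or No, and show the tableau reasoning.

No

1. (¬A ⊓ D) ⊑ (∀r.(D ⊓ (D ⊔ B)) ⊓ B)  ⇔  ((¬A ⊓ D) ⊓ (∃r.(¬D ⊔ (¬D ⊓ ¬B)) ⊔ ¬B)) unsat w.r.t. T
   apply at x₀: ¬A⊑∀r.(D ⊓ (D ⊔ B))
   open: L(x₀) ⊇ {C, D, ¬A, ¬B, ∀r.(D ⊓ (D ⊔ B)), …} (+ ∃-successors)
2. Hence (¬A ⊓ D) ⊑ (∀r.(D ⊓ (D ⊔ B)) ⊓ B): not entailed.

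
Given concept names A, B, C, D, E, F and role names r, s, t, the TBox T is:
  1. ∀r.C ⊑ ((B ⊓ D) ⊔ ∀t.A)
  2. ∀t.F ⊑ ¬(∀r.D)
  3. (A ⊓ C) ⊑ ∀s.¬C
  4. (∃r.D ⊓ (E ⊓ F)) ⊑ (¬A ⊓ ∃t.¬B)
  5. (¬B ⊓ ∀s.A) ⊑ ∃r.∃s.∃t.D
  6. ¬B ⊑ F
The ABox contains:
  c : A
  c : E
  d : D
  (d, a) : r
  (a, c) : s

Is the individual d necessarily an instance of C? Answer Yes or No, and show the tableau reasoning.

1. d : C?  L(d) = {D} ∪ {¬C}
   open: L(d) ⊇ {B, D, ¬C, ∀r.¬D, ∃r.¬C, …} (+ ∃-successors) — d ∉ C possible
2. Hence d : C: not entailed.

No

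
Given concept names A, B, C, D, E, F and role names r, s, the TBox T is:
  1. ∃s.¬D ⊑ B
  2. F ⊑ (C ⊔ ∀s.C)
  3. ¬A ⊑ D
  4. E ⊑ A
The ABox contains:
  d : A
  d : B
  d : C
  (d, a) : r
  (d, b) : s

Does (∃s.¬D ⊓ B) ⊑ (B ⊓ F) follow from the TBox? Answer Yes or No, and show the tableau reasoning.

No

1. (∃s.¬D ⊓ B) ⊑ (B ⊓ F)  ⇔  ((∃s.¬D ⊓ B) ⊓ (¬B ⊔ ¬F)) unsat w.r.t. T
   open: L(x₀) ⊇ {A, B, ¬F, ∃s.¬D} (+ ∃-successors)
2. Hence (∃s.¬D ⊓ B) ⊑ (B ⊓ F): not entailed.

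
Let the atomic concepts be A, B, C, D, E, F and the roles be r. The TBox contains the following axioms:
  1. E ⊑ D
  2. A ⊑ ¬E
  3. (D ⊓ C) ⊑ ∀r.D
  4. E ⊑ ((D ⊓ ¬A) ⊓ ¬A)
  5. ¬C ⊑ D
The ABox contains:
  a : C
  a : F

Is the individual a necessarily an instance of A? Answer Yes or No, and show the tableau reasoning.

1. a : A?  L(a) = {C, F} ∪ {¬A}
   open: L(a) ⊇ {C, F, ¬A, ¬D, ¬E} — a ∉ A possible
2. Hence a : A: not entailed.

No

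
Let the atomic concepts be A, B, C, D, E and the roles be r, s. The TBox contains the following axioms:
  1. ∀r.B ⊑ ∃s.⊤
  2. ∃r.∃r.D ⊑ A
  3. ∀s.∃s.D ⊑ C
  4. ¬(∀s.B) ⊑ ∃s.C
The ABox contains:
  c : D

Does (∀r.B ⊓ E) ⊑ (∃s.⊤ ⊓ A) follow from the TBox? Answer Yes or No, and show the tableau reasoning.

No

1. (∀r.B ⊓ E) ⊑ (∃s.⊤ ⊓ A)  ⇔  ((∀r.B ⊓ E) ⊓ (∀s.⊥ ⊔ ¬A)) unsat w.r.t. T
   apply at x₀: ∀r.B⊑∃s.⊤
   open: L(x₀) ⊇ {E, ¬A, ∀r.B, ∀r.∀r.¬D, ∀s.B, …} (+ ∃-successors)
2. Hence (∀r.B ⊓ E) ⊑ (∃s.⊤ ⊓ A): not entailed.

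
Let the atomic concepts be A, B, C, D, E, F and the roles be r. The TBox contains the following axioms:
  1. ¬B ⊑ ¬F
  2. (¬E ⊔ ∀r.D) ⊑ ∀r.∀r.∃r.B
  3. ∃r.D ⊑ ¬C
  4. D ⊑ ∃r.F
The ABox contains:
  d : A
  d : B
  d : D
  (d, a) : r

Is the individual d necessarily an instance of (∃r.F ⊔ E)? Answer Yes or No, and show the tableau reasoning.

1. d : (∃r.F ⊔ E)?  L(d) = {A, B, D} ∪ {(∀r.¬F ⊓ ¬E)}
   clash {F, ¬F} at an ∃-successor — d ∈ (∃r.F ⊔ E)
2. Hence d : (∃r.F ⊔ E): entailed.

Yes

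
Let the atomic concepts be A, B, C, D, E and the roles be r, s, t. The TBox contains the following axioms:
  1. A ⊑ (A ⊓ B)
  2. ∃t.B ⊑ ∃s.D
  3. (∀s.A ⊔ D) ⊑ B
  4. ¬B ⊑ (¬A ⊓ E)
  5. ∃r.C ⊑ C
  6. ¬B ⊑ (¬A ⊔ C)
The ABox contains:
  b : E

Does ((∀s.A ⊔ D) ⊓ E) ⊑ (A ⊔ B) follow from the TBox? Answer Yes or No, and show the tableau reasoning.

Yes

1. ((∀s.A ⊔ D) ⊓ E) ⊑ (A ⊔ B)  ⇔  (((∀s.A ⊔ D) ⊓ E) ⊓ (¬A ⊓ ¬B)) unsat w.r.t. T
   all branches close; clash {B, ¬B} at x₀
2. Hence ((∀s.A ⊔ D) ⊓ E) ⊑ (A ⊔ B): entailed.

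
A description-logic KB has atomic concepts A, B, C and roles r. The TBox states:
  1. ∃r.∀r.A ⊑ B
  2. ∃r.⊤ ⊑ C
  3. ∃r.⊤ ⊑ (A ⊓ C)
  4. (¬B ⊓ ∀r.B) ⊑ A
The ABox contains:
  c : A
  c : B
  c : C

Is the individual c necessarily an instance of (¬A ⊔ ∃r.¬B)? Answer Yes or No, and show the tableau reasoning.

No

1. c : (¬A ⊔ ∃r.¬B)?  L(c) = {A, B, C} ∪ {(A ⊓ ∀r.B)}
   open: L(c) ⊇ {A, B, C, ∀r.B, ∀r.⊥} — c ∉ (¬A ⊔ ∃r.¬B) possible
2. Hence c : (¬A ⊔ ∃r.¬B): not entailed.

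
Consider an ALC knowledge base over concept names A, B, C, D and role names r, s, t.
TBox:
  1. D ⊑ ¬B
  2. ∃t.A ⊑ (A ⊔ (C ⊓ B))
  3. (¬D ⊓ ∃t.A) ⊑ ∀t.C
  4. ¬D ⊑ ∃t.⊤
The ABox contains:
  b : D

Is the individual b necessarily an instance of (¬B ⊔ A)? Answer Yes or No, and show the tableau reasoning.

Yes

1. b : (¬B ⊔ A)?  L(b) = {D} ∪ {(B ⊓ ¬A)}
   clash {B, ¬B} at b — b ∈ (¬B ⊔ A)
2. Hence b : (¬B ⊔ A): entailed.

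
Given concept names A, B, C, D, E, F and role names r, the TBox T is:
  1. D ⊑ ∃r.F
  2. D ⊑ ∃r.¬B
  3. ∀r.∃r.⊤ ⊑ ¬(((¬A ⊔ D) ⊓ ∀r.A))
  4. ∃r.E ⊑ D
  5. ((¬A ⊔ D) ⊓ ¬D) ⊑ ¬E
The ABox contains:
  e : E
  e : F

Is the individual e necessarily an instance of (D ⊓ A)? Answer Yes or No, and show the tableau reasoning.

1. e : (D ⊓ A)?  L(e) = {E, F} ∪ {(¬D ⊔ ¬A)}
   open: L(e) ⊇ {A, E, F, ¬D, ∀r.¬E, …} (+ ∃-successors) — e ∉ (D ⊓ A) possible
2. Hence e : (D ⊓ A): not entailed.

No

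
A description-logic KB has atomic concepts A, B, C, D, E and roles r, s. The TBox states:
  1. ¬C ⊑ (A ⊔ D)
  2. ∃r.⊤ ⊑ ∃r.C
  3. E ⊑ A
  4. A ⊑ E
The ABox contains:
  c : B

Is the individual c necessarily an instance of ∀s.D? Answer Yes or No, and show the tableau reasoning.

No

1. c : ∀s.D?  L(c) = {B} ∪ {∃s.¬D}
   open: L(c) ⊇ {B, C, ¬A, ¬E, ∀r.⊥, …} (+ ∃-successors) — c ∉ ∀s.D possible
2. Hence c : ∀s.D: not entailed.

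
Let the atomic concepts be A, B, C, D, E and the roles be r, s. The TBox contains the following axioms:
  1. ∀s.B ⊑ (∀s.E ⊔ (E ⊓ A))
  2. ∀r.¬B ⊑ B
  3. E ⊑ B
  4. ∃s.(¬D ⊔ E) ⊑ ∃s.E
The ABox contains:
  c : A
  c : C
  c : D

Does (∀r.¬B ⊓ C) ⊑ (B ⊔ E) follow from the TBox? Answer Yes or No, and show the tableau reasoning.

Yes

1. (∀r.¬B ⊓ C) ⊑ (B ⊔ E)  ⇔  ((∀r.¬B ⊓ C) ⊓ (¬B ⊓ ¬E)) unsat w.r.t. T
   all branches close; clash {B, ¬B} at x₀
2. Hence (∀r.¬B ⊓ C) ⊑ (B ⊔ E): entailed.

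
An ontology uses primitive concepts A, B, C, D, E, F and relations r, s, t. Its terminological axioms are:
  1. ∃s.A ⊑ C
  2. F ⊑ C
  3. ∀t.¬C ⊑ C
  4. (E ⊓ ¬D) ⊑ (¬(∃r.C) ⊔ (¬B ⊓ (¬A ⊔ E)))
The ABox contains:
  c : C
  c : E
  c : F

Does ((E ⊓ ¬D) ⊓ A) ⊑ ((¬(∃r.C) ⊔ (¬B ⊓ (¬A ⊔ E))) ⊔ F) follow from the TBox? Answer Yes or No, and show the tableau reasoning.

1. ((E ⊓ ¬D) ⊓ A) ⊑ ((¬(∃r.C) ⊔ (¬B ⊓ (¬A ⊔ E))) ⊔ F)  ⇔  (((E ⊓ ¬D) ⊓ A) ⊓ ((∃r.C ⊓ (B ⊔ (A ⊓ ¬E))) ⊓ ¬F)) unsat w.r.t. T
   all branches close; clash {E, ¬E} at x₀
2. Hence ((E ⊓ ¬D) ⊓ A) ⊑ ((¬(∃r.C) ⊔ (¬B ⊓ (¬A ⊔ E))) ⊔ F): entailed.

Yes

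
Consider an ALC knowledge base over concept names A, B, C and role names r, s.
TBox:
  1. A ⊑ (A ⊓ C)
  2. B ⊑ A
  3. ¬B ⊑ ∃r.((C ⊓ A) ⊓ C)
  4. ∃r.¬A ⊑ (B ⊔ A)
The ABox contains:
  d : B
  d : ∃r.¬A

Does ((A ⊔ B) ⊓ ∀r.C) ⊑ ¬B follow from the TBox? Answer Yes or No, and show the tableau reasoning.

1. ((A ⊔ B) ⊓ ∀r.C) ⊑ ¬B  ⇔  (((A ⊔ B) ⊓ ∀r.C) ⊓ B) unsat w.r.t. T
   apply at x₀: B⊑A
   open: L(x₀) ⊇ {A, B, C, ∀r.A, ∀r.C}
2. Hence ((A ⊔ B) ⊓ ∀r.C) ⊑ ¬B: not entailed.

No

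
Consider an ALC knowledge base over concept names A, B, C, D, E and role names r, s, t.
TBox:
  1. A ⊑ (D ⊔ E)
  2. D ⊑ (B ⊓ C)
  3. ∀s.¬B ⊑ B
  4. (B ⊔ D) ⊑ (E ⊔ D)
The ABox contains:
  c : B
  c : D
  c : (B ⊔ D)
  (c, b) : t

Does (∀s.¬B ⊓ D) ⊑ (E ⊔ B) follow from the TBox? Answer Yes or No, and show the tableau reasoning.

Yes

1. (∀s.¬B ⊓ D) ⊑ (E ⊔ B)  ⇔  ((∀s.¬B ⊓ D) ⊓ (¬E ⊓ ¬B)) unsat w.r.t. T
   all branches close; clash {B, ¬B} at x₀
2. Hence (∀s.¬B ⊓ D) ⊑ (E ⊔ B): entailed.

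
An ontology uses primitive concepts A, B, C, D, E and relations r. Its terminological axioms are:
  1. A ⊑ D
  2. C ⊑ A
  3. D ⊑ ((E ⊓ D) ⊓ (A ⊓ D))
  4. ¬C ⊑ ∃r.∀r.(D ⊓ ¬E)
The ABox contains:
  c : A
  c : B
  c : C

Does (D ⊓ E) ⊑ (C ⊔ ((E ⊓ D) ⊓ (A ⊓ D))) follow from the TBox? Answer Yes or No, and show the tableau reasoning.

1. (D ⊓ E) ⊑ (C ⊔ ((E ⊓ D) ⊓ (A ⊓ D)))  ⇔  ((D ⊓ E) ⊓ (¬C ⊓ ((¬E ⊔ ¬D) ⊔ (¬A ⊔ ¬D)))) unsat w.r.t. T
   all branches close; clash {D, ¬D} at x₀
2. Hence (D ⊓ E) ⊑ (C ⊔ ((E ⊓ D) ⊓ (A ⊓ D))): entailed.

Yes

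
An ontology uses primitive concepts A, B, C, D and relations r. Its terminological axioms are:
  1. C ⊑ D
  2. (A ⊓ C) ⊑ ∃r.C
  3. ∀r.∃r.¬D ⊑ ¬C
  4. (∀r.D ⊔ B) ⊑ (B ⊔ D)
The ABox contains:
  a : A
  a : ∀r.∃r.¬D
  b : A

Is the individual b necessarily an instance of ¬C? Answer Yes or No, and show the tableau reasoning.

No

1. b : ¬C?  L(b) = {A} ∪ {C}
   apply at b: C⊑D
   open: L(b) ⊇ {A, C, D, ¬B, ∃r.C, …} (+ ∃-successors) — b ∉ ¬C possible
2. Hence b : ¬C: not entailed.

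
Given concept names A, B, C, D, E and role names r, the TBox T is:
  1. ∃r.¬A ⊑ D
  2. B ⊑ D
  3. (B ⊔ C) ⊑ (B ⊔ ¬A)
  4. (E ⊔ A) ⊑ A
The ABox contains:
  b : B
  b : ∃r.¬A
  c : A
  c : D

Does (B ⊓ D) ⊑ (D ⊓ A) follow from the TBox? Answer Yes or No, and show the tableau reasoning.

1. (B ⊓ D) ⊑ (D ⊓ A)  ⇔  ((B ⊓ D) ⊓ (¬D ⊔ ¬A)) unsat w.r.t. T
   open: L(x₀) ⊇ {B, D, ¬A, ¬E}
2. Hence (B ⊓ D) ⊑ (D ⊓ A): not entailed.

No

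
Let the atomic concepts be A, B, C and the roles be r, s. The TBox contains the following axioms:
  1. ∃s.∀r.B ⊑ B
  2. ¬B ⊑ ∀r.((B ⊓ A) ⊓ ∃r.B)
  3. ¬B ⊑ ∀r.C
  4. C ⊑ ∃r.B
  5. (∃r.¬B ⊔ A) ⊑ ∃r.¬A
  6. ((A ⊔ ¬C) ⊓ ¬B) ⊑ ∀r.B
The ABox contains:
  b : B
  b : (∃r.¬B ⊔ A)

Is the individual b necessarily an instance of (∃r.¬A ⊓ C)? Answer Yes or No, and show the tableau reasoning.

No

1. b : (∃r.¬A ⊓ C)?  L(b) = {B, (∃r.¬B ⊔ A)} ∪ {(∀r.A ⊔ ¬C)}
   apply at b: (∃r.¬B ⊔ A)⊑∃r.¬A
   open: L(b) ⊇ {B, ¬C, ∃r.¬A, ∃r.¬B} (+ ∃-successors) — b ∉ (∃r.¬A ⊓ C) possible
2. Hence b : (∃r.¬A ⊓ C): not entailed.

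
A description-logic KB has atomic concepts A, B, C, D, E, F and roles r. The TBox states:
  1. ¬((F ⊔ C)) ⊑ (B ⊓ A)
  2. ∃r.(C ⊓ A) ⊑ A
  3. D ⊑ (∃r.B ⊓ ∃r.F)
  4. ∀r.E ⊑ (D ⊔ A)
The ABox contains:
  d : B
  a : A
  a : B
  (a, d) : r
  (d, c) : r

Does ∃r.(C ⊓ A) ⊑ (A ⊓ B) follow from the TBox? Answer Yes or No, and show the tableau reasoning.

1. ∃r.(C ⊓ A) ⊑ (A ⊓ B)  ⇔  (∃r.(C ⊓ A) ⊓ (¬A ⊔ ¬B)) unsat w.r.t. T
   apply at x₀: ∃r.(C ⊓ A)⊑A
   open: L(x₀) ⊇ {A, F, ¬B, ¬D, ∃r.(C ⊓ A), …} (+ ∃-successors)
2. Hence ∃r.(C ⊓ A) ⊑ (A ⊓ B): not entailed.

No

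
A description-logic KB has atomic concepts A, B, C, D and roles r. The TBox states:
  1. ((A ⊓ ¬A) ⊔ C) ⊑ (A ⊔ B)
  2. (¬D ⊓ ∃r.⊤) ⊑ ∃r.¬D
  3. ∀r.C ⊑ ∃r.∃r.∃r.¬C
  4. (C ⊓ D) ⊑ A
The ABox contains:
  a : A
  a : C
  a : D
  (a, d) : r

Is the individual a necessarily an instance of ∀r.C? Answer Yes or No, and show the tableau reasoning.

1. a : ∀r.C?  L(a) = {A, C, D} ∪ {∃r.¬C}
   open: L(a) ⊇ {A, C, D, ∃r.¬C} (+ ∃-successors) — a ∉ ∀r.C possible
2. Hence a : ∀r.C: not entailed.

No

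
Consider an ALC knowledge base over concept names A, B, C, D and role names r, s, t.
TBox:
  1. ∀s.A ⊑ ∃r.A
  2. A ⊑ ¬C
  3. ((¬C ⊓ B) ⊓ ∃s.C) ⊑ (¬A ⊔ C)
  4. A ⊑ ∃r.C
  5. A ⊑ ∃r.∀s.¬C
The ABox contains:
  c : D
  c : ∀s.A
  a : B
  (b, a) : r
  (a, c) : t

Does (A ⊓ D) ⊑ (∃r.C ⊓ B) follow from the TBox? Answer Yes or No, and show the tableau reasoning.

1. (A ⊓ D) ⊑ (∃r.C ⊓ B)  ⇔  ((A ⊓ D) ⊓ (∀r.¬C ⊔ ¬B)) unsat w.r.t. T
   apply at x₀: A⊑¬C; A⊑∃r.C; A⊑∃r.∀s.¬C
   open: L(x₀) ⊇ {A, D, ¬B, ¬C, ∃r.C, …} (+ ∃-successors)
2. Hence (A ⊓ D) ⊑ (∃r.C ⊓ B): not entailed.

No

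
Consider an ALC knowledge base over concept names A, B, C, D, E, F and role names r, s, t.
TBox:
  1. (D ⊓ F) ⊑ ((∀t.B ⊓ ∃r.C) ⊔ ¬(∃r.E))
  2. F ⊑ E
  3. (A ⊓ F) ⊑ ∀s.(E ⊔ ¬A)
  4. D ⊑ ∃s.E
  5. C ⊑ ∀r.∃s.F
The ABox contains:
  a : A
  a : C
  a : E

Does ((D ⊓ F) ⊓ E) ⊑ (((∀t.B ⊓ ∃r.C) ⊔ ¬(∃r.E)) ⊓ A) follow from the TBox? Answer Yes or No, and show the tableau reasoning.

1. ((D ⊓ F) ⊓ E) ⊑ (((∀t.B ⊓ ∃r.C) ⊔ ¬(∃r.E)) ⊓ A)  ⇔  (((D ⊓ F) ⊓ E) ⊓ (((∃t.¬B ⊔ ∀r.¬C) ⊓ ∃r.E) ⊔ ¬A)) unsat w.r.t. T
   apply at x₀: (D ⊓ F)⊑((∀t.B ⊓ ∃r.C) ⊔ ¬(∃r.E)); D⊑∃s.E
   open: L(x₀) ⊇ {D, E, F, ¬A, ¬C, …} (+ ∃-successors)
2. Hence ((D ⊓ F) ⊓ E) ⊑ (((∀t.B ⊓ ∃r.C) ⊔ ¬(∃r.E)) ⊓ A): not entailed.

No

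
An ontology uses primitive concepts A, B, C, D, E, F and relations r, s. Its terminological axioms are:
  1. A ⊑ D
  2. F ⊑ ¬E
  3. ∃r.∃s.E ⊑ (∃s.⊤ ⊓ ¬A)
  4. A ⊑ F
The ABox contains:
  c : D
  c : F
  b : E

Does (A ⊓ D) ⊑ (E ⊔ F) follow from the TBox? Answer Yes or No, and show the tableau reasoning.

Yes

1. (A ⊓ D) ⊑ (E ⊔ F)  ⇔  ((A ⊓ D) ⊓ (¬E ⊓ ¬F)) unsat w.r.t. T
   all branches close; clash {F, ¬F} at x₀
2. Hence (A ⊓ D) ⊑ (E ⊔ F): entailed.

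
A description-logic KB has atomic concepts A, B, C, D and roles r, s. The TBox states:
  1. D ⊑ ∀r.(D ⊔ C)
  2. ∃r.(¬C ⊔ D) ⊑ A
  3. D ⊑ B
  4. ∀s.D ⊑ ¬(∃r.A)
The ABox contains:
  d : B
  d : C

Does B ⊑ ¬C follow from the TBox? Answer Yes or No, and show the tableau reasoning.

1. B ⊑ ¬C  ⇔  (B ⊓ C) unsat w.r.t. T
   open: L(x₀) ⊇ {B, C, ¬D, ∀r.(C ⊓ ¬D), ∃s.¬D} (+ ∃-successors)
2. Hence B ⊑ ¬C: not entailed.

No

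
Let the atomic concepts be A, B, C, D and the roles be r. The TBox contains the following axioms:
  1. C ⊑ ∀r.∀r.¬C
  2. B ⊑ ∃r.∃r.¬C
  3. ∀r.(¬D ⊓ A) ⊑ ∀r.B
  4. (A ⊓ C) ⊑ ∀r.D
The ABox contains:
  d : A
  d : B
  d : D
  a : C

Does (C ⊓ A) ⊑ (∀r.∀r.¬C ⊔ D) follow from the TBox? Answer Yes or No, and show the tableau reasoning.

1. (C ⊓ A) ⊑ (∀r.∀r.¬C ⊔ D)  ⇔  ((C ⊓ A) ⊓ (∃r.∃r.C ⊓ ¬D)) unsat w.r.t. T
   all branches close; clash {C, ¬C} at an ∃-successor
2. Hence (C ⊓ A) ⊑ (∀r.∀r.¬C ⊔ D): entailed.

Yes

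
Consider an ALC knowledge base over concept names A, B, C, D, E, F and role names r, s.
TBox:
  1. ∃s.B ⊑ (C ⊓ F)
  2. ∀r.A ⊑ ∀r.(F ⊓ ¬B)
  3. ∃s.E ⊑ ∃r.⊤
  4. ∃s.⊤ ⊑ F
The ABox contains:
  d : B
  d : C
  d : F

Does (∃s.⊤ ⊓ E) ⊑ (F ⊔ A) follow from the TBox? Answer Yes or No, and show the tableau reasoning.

Yes

1. (∃s.⊤ ⊓ E) ⊑ (F ⊔ A)  ⇔  ((∃s.⊤ ⊓ E) ⊓ (¬F ⊓ ¬A)) unsat w.r.t. T
   all branches close; clash {F, ¬F} at x₀
2. Hence (∃s.⊤ ⊓ E) ⊑ (F ⊔ A): entailed.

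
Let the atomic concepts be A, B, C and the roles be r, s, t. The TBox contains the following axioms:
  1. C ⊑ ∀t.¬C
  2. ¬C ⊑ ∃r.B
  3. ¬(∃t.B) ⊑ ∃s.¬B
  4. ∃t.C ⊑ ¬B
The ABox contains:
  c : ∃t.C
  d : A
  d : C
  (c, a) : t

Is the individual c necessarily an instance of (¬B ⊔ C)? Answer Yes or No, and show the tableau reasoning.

Yes

1. c : (¬B ⊔ C)?  L(c) = {∃t.C} ∪ {(B ⊓ ¬C)}
   clash {B, ¬B} at c — c ∈ (¬B ⊔ C)
2. Hence c : (¬B ⊔ C): entailed.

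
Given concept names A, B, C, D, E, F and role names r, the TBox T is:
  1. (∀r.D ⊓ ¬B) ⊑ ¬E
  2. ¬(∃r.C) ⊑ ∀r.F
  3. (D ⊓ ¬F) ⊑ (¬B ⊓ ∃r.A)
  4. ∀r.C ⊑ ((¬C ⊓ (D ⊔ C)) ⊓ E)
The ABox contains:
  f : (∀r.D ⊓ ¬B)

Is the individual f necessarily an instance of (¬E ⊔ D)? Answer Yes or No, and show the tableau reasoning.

1. f : (¬E ⊔ D)?  L(f) = {(∀r.D ⊓ ¬B)} ∪ {(E ⊓ ¬D)}
   clash {E, ¬E} at f — f ∈ (¬E ⊔ D)
2. Hence f : (¬E ⊔ D): entailed.

Yes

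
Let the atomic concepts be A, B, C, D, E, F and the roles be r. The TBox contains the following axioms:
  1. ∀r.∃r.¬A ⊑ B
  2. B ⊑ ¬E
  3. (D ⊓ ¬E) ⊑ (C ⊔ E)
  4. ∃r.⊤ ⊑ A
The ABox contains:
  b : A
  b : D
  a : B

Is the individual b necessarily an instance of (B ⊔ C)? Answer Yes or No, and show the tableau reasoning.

1. b : (B ⊔ C)?  L(b) = {A, D} ∪ {(¬B ⊓ ¬C)}
   open: L(b) ⊇ {A, D, E, ¬B, ¬C, …} (+ ∃-successors) — b ∉ (B ⊔ C) possible
2. Hence b : (B ⊔ C): not entailed.

No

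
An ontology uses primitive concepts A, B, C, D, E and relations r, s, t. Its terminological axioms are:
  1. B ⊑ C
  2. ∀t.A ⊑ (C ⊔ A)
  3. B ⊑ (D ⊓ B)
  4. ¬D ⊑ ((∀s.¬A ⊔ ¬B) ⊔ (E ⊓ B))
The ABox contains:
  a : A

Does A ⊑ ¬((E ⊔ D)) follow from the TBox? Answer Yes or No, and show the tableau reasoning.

1. A ⊑ ¬((E ⊔ D))  ⇔  (A ⊓ (E ⊔ D)) unsat w.r.t. T
   open: L(x₀) ⊇ {A, D, E, ¬B, ∃t.¬A} (+ ∃-successors)
2. Hence A ⊑ ¬((E ⊔ D)): not entailed.

No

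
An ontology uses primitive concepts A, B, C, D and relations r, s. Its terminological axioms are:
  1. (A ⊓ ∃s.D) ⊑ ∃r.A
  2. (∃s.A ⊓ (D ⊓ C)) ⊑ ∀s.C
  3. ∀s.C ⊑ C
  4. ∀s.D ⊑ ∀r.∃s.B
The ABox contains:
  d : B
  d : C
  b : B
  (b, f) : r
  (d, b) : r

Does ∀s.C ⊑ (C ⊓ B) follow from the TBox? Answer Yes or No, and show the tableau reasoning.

No

1. ∀s.C ⊑ (C ⊓ B)  ⇔  (∀s.C ⊓ (¬C ⊔ ¬B)) unsat w.r.t. T
   apply at x₀: ∀s.C⊑C
   open: L(x₀) ⊇ {C, ¬A, ¬B, ∀s.C, ∃s.¬D} (+ ∃-successors)
2. Hence ∀s.C ⊑ (C ⊓ B): not entailed.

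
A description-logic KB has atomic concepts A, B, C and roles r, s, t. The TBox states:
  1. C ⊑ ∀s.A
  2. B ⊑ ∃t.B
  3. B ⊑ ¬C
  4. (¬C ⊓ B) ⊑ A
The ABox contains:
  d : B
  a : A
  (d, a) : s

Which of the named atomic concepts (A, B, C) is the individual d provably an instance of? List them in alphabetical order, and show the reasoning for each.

1. d : A?  L(d) = {B} ∪ {¬A}
   clash {A, ¬A} at d — d ∈ A
2. d : B?  L(d) = {B} ∪ {¬B}
   clash {B, ¬B} at d — d ∈ B
3. d : C?  L(d) = {B} ∪ {¬C}
   apply at d: B⊑∃t.B
   open: L(d) ⊇ {A, B, ¬C, ∃t.B} (+ ∃-successors) — d ∉ C possible
4. Entailed for d: {A, B}

{A, B}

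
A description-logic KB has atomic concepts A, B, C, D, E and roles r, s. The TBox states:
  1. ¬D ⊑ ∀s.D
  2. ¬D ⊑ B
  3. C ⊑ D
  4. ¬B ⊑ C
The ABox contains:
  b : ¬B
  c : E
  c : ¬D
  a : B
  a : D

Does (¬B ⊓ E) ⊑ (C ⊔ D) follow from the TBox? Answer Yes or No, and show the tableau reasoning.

Yes

1. (¬B ⊓ E) ⊑ (C ⊔ D)  ⇔  ((¬B ⊓ E) ⊓ (¬C ⊓ ¬D)) unsat w.r.t. T
   all branches close; clash {C, ¬C} at x₀
2. Hence (¬B ⊓ E) ⊑ (C ⊔ D): entailed.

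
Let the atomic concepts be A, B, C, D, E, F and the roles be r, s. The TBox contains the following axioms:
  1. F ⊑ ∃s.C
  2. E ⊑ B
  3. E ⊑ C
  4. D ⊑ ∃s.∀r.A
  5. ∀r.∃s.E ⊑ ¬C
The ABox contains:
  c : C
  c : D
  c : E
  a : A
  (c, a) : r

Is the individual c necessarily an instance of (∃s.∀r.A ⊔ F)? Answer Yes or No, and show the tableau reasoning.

Yes

1. c : (∃s.∀r.A ⊔ F)?  L(c) = {C, D, E} ∪ {(∀s.∃r.¬A ⊓ ¬F)}
   clash {C, ¬C} at c — c ∈ (∃s.∀r.A ⊔ F)
2. Hence c : (∃s.∀r.A ⊔ F): entailed.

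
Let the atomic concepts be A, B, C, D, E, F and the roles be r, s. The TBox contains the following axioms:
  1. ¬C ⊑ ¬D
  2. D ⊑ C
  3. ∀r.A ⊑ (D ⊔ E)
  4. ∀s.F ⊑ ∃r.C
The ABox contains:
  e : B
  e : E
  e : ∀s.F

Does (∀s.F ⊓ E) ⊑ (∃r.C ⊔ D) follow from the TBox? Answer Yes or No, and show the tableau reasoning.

Yes

1. (∀s.F ⊓ E) ⊑ (∃r.C ⊔ D)  ⇔  ((∀s.F ⊓ E) ⊓ (∀r.¬C ⊓ ¬D)) unsat w.r.t. T
   all branches close; clash {C, ¬C} at an ∃-successor
2. Hence (∀s.F ⊓ E) ⊑ (∃r.C ⊔ D): entailed.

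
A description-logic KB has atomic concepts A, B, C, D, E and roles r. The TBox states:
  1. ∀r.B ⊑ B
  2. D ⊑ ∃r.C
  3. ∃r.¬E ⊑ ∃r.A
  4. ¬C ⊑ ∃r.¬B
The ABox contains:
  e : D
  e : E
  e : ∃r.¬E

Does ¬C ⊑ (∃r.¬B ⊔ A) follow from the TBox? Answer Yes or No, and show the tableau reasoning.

1. ¬C ⊑ (∃r.¬B ⊔ A)  ⇔  (¬C ⊓ (∀r.B ⊓ ¬A)) unsat w.r.t. T
   all branches close; clash {B, ¬B} at an ∃-successor
2. Hence ¬C ⊑ (∃r.¬B ⊔ A): entailed.

Yes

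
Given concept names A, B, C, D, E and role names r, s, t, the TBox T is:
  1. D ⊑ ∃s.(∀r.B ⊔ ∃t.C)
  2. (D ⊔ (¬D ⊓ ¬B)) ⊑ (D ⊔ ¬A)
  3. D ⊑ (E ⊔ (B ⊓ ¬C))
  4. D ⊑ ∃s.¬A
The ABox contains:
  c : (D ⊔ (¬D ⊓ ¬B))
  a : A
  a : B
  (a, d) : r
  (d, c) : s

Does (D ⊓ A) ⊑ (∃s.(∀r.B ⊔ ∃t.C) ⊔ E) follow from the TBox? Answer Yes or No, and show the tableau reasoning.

1. (D ⊓ A) ⊑ (∃s.(∀r.B ⊔ ∃t.C) ⊔ E)  ⇔  ((D ⊓ A) ⊓ (∀s.(∃r.¬B ⊓ ∀t.¬C) ⊓ ¬E)) unsat w.r.t. T
   all branches close; clash {C, ¬C} at an ∃-successor
2. Hence (D ⊓ A) ⊑ (∃s.(∀r.B ⊔ ∃t.C) ⊔ E): entailed.

Yes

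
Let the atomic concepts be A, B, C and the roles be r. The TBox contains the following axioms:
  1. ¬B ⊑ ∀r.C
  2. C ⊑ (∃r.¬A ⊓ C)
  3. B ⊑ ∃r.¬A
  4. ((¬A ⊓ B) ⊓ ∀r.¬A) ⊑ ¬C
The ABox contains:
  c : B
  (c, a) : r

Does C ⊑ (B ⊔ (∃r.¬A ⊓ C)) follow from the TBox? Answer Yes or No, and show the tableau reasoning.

Yes

1. C ⊑ (B ⊔ (∃r.¬A ⊓ C))  ⇔  (C ⊓ (¬B ⊓ (∀r.A ⊔ ¬C))) unsat w.r.t. T
   all branches close; clash {C, ¬C} at x₀
2. Hence C ⊑ (B ⊔ (∃r.¬A ⊓ C)): entailed.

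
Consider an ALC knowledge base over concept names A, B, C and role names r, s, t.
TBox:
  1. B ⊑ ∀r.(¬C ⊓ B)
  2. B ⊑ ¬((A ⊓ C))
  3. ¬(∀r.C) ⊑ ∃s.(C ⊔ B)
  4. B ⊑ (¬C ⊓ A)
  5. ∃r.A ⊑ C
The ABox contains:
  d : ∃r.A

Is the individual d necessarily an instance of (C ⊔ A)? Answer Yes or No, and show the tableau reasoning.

1. d : (C ⊔ A)?  L(d) = {∃r.A} ∪ {(¬C ⊓ ¬A)}
   clash {A, ¬A} at d — d ∈ (C ⊔ A)
2. Hence d : (C ⊔ A): entailed.

Yes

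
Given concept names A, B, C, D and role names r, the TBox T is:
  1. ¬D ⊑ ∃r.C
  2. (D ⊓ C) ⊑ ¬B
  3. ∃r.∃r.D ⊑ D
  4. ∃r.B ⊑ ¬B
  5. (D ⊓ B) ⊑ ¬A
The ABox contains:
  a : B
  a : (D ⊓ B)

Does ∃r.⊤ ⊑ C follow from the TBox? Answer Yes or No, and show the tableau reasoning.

No

1. ∃r.⊤ ⊑ C  ⇔  (∃r.⊤ ⊓ ¬C) unsat w.r.t. T
   open: L(x₀) ⊇ {D, ¬B, ¬C, ∃r.⊤} (+ ∃-successors)
2. Hence ∃r.⊤ ⊑ C: not entailed.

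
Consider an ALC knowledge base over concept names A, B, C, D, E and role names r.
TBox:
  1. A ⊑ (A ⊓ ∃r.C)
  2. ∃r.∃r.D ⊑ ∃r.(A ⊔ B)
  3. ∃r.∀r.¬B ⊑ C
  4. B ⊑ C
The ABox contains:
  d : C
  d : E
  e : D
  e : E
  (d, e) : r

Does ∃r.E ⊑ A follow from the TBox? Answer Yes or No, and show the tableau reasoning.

1. ∃r.E ⊑ A  ⇔  (∃r.E ⊓ ¬A) unsat w.r.t. T
   open: L(x₀) ⊇ {¬A, ¬B, ∀r.∀r.¬D, ∀r.∃r.B, ∃r.E} (+ ∃-successors)
2. Hence ∃r.E ⊑ A: not entailed.

No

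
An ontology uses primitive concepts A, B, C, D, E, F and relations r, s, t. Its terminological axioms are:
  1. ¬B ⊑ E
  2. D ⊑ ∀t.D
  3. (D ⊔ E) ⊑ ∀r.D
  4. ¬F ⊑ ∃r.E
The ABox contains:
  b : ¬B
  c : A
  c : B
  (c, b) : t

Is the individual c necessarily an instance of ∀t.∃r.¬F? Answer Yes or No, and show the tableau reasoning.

No

1. c : ∀t.∃r.¬F?  L(c) = {A, B} ∪ {∃t.∀r.F}
   open: L(c) ⊇ {A, B, F, ¬D, ¬E, …} (+ ∃-successors) — c ∉ ∀t.∃r.¬F possible
2. Hence c : ∀t.∃r.¬F: not entailed.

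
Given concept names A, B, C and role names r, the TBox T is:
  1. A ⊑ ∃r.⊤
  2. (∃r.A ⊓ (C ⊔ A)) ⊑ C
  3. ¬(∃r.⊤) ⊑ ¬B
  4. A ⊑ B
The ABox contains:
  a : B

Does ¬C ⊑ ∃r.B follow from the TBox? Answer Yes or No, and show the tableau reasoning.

No

1. ¬C ⊑ ∃r.B  ⇔  (¬C ⊓ ∀r.¬B) unsat w.r.t. T
   open: L(x₀) ⊇ {¬A, ¬C, ∀r.¬A, ∀r.¬B, ∃r.⊤} (+ ∃-successors)
2. Hence ¬C ⊑ ∃r.B: not entailed.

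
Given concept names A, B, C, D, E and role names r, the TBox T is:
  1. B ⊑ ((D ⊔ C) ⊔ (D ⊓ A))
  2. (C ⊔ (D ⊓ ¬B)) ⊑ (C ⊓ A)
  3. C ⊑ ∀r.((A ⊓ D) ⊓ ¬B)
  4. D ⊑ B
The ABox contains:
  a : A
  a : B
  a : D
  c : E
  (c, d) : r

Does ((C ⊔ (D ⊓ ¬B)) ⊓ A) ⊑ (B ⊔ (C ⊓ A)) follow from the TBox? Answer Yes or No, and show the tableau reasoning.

1. ((C ⊔ (D ⊓ ¬B)) ⊓ A) ⊑ (B ⊔ (C ⊓ A))  ⇔  (((C ⊔ (D ⊓ ¬B)) ⊓ A) ⊓ (¬B ⊓ (¬C ⊔ ¬A))) unsat w.r.t. T
   all branches close; clash {A, ¬A} at x₀
2. Hence ((C ⊔ (D ⊓ ¬B)) ⊓ A) ⊑ (B ⊔ (C ⊓ A)): entailed.

Yes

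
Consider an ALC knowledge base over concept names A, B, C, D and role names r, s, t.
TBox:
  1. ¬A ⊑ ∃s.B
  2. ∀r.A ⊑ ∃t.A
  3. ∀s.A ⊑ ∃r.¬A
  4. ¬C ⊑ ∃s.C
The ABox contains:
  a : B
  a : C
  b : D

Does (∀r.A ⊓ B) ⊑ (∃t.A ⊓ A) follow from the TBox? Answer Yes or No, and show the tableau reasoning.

1. (∀r.A ⊓ B) ⊑ (∃t.A ⊓ A)  ⇔  ((∀r.A ⊓ B) ⊓ (∀t.¬A ⊔ ¬A)) unsat w.r.t. T
   apply at x₀: ∀r.A⊑∃t.A
   open: L(x₀) ⊇ {B, C, ¬A, ∀r.A, ∃s.B, …} (+ ∃-successors)
2. Hence (∀r.A ⊓ B) ⊑ (∃t.A ⊓ A): not entailed.

No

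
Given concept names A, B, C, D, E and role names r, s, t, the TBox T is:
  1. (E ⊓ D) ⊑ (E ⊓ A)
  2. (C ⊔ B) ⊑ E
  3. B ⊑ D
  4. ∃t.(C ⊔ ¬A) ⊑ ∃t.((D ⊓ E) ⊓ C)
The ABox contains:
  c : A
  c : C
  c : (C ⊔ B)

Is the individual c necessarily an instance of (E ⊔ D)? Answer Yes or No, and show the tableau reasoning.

Yes

1. c : (E ⊔ D)?  L(c) = {A, C, (C ⊔ B)} ∪ {(¬E ⊓ ¬D)}
   clash {D, ¬D} at c — c ∈ (E ⊔ D)
2. Hence c : (E ⊔ D): entailed.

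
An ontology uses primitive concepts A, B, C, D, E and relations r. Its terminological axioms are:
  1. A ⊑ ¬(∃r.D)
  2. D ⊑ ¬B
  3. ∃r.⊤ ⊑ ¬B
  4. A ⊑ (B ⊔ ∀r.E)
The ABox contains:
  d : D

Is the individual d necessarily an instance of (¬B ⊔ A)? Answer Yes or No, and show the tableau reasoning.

Yes

1. d : (¬B ⊔ A)?  L(d) = {D} ∪ {(B ⊓ ¬A)}
   clash {B, ¬B} at d — d ∈ (¬B ⊔ A)
2. Hence d : (¬B ⊔ A): entailed.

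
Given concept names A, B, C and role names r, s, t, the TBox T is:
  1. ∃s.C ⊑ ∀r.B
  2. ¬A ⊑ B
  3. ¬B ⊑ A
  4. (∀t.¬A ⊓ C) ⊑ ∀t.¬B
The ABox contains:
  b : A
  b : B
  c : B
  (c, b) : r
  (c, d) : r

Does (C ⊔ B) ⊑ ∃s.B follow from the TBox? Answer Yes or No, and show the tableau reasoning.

No

1. (C ⊔ B) ⊑ ∃s.B  ⇔  ((C ⊔ B) ⊓ ∀s.¬B) unsat w.r.t. T
   open: L(x₀) ⊇ {A, C, ∀s.¬B, ∀s.¬C, ∃t.A} (+ ∃-successors)
2. Hence (C ⊔ B) ⊑ ∃s.B: not entailed.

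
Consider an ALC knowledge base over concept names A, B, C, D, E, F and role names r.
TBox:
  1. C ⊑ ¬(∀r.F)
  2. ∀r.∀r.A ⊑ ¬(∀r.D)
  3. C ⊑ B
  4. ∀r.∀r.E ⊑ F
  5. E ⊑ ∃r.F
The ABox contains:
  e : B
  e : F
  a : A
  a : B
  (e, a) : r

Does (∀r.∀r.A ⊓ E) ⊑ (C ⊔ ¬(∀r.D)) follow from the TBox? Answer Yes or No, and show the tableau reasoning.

Yes

1. (∀r.∀r.A ⊓ E) ⊑ (C ⊔ ¬(∀r.D))  ⇔  ((∀r.∀r.A ⊓ E) ⊓ (¬C ⊓ ∀r.D)) unsat w.r.t. T
   all branches close; clash {D, ¬D} at an ∃-successor
2. Hence (∀r.∀r.A ⊓ E) ⊑ (C ⊔ ¬(∀r.D)): entailed.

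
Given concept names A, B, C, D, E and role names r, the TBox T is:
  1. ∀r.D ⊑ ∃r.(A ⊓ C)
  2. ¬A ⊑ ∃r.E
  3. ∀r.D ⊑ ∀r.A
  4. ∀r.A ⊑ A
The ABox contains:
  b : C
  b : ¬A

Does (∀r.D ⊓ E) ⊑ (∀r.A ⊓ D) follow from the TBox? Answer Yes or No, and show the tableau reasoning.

No

1. (∀r.D ⊓ E) ⊑ (∀r.A ⊓ D)  ⇔  ((∀r.D ⊓ E) ⊓ (∃r.¬A ⊔ ¬D)) unsat w.r.t. T
   apply at x₀: ∀r.D⊑∃r.(A ⊓ C); ∀r.D⊑∀r.A
   open: L(x₀) ⊇ {A, E, ¬D, ∀r.A, ∀r.D, …} (+ ∃-successors)
2. Hence (∀r.D ⊓ E) ⊑ (∀r.A ⊓ D): not entailed.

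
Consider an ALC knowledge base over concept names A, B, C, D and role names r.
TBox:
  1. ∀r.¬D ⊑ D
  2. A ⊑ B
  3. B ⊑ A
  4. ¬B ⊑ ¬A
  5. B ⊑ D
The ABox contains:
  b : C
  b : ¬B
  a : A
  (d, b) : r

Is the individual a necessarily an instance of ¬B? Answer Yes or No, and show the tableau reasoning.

No

1. a : ¬B?  L(a) = {A} ∪ {B}
   apply at a: B⊑D
   open: L(a) ⊇ {A, B, D} — a ∉ ¬B possible
2. Hence a : ¬B: not entailed.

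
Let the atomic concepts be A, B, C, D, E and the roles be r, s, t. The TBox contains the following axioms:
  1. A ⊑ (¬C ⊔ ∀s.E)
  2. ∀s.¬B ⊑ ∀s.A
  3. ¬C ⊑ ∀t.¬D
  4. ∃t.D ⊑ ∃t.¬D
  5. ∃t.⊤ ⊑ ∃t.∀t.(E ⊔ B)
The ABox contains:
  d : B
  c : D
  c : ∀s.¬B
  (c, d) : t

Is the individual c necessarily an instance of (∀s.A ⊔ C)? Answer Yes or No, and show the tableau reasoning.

1. c : (∀s.A ⊔ C)?  L(c) = {D, ∀s.¬B} ∪ {(∃s.¬A ⊓ ¬C)}
   clash {A, ¬A} at an ∃-successor — c ∈ (∀s.A ⊔ C)
2. Hence c : (∀s.A ⊔ C): entailed.

Yes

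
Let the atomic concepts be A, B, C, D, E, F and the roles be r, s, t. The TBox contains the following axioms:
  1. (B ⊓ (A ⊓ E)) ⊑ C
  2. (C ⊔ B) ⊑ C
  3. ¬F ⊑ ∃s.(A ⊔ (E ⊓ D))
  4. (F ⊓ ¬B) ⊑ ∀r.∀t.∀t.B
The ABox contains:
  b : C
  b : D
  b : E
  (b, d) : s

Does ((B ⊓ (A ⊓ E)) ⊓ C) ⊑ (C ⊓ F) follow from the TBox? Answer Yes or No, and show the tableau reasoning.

1. ((B ⊓ (A ⊓ E)) ⊓ C) ⊑ (C ⊓ F)  ⇔  (((B ⊓ (A ⊓ E)) ⊓ C) ⊓ (¬C ⊔ ¬F)) unsat w.r.t. T
   open: L(x₀) ⊇ {A, B, C, E, ¬F, …} (+ ∃-successors)
2. Hence ((B ⊓ (A ⊓ E)) ⊓ C) ⊑ (C ⊓ F): not entailed.

No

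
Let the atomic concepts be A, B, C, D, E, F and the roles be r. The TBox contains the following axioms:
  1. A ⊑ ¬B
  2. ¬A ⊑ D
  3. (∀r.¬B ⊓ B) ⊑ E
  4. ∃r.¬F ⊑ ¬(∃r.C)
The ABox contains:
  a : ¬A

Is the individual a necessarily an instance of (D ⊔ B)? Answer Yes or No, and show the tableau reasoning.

Yes

1. a : (D ⊔ B)?  L(a) = {¬A} ∪ {(¬D ⊓ ¬B)}
   clash {D, ¬D} at a — a ∈ (D ⊔ B)
2. Hence a : (D ⊔ B): entailed.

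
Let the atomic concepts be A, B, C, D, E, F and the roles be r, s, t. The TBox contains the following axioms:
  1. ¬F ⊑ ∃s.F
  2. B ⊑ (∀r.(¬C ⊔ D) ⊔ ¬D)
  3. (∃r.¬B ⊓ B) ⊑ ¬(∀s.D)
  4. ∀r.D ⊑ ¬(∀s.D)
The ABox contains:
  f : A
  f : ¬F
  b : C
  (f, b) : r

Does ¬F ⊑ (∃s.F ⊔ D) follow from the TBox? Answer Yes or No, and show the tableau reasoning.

1. ¬F ⊑ (∃s.F ⊔ D)  ⇔  (¬F ⊓ (∀s.¬F ⊓ ¬D)) unsat w.r.t. T
   all branches close; clash {F, ¬F} at an ∃-successor
2. Hence ¬F ⊑ (∃s.F ⊔ D): entailed.

Yes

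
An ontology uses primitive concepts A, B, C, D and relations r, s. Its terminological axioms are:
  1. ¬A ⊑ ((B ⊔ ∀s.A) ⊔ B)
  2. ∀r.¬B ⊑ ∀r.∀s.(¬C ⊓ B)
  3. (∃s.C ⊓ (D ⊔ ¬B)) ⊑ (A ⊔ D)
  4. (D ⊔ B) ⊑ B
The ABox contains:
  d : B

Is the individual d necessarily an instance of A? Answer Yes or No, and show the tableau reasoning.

1. d : A?  L(d) = {B} ∪ {¬A}
   apply at d: ¬A⊑((B ⊔ ∀s.A) ⊔ B)
   open: L(d) ⊇ {B, ¬A, ∀s.¬C, ∃r.B} (+ ∃-successors) — d ∉ A possible
2. Hence d : A: not entailed.

No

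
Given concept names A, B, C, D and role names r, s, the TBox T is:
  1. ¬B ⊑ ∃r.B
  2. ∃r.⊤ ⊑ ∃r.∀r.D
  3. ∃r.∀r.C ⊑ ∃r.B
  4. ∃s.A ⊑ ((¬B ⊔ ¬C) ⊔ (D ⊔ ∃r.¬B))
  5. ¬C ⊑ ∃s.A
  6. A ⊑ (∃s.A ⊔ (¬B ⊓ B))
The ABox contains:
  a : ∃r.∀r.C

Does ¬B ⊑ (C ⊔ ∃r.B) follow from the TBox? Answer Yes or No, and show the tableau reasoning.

1. ¬B ⊑ (C ⊔ ∃r.B)  ⇔  (¬B ⊓ (¬C ⊓ ∀r.¬B)) unsat w.r.t. T
   all branches close; clash {B, ¬B} at an ∃-successor
2. Hence ¬B ⊑ (C ⊔ ∃r.B): entailed.

Yes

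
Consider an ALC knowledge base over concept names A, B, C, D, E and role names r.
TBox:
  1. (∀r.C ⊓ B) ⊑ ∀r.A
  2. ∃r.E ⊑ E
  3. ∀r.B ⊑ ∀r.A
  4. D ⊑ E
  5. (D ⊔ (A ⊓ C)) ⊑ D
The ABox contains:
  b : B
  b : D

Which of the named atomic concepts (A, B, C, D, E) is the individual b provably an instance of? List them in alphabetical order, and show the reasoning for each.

{B, D, E}

1. b : A?  L(b) = {B, D} ∪ {¬A}
   apply at b: D⊑E
   open: L(b) ⊇ {B, D, E, ¬A, ∃r.¬B, …} (+ ∃-successors) — b ∉ A possible
2. b : B?  L(b) = {B, D} ∪ {¬B}
   clash {B, ¬B} at b — b ∈ B
3. b : C?  L(b) = {B, D} ∪ {¬C}
   apply at b: D⊑E
   open: L(b) ⊇ {B, D, E, ¬C, ∃r.¬B, …} (+ ∃-successors) — b ∉ C possible
4. b : D?  L(b) = {B, D} ∪ {¬D}
   clash {D, ¬D} at b — b ∈ D
5. b : E?  L(b) = {B, D} ∪ {¬E}
   clash {E, ¬E} at b — b ∈ E
6. Entailed for b: {B, D, E}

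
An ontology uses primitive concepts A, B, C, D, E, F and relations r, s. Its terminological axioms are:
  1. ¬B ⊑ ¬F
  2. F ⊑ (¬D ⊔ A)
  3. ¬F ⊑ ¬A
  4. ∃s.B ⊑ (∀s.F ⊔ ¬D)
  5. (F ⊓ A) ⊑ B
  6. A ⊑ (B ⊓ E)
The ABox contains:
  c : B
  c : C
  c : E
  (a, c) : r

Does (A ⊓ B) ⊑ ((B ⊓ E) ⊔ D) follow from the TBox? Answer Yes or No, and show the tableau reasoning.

Yes

1. (A ⊓ B) ⊑ ((B ⊓ E) ⊔ D)  ⇔  ((A ⊓ B) ⊓ ((¬B ⊔ ¬E) ⊓ ¬D)) unsat w.r.t. T
   all branches close; clash {A, ¬A} at x₀
2. Hence (A ⊓ B) ⊑ ((B ⊓ E) ⊔ D): entailed.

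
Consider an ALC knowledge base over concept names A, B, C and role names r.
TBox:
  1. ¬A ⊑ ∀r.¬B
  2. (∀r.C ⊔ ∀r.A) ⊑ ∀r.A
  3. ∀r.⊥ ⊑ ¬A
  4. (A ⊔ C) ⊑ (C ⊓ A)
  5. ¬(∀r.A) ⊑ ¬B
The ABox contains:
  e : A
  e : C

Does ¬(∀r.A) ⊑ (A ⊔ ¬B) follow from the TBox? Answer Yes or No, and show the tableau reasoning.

1. ¬(∀r.A) ⊑ (A ⊔ ¬B)  ⇔  (∃r.¬A ⊓ (¬A ⊓ B)) unsat w.r.t. T
   all branches close; clash {B, ¬B} at x₀
2. Hence ¬(∀r.A) ⊑ (A ⊔ ¬B): entailed.

Yes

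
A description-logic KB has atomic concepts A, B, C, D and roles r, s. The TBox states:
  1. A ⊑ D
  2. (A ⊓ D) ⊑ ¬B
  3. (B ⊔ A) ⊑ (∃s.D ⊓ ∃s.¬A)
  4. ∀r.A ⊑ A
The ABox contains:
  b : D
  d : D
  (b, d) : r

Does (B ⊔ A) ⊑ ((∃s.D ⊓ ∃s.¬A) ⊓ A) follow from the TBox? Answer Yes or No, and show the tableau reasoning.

No

1. (B ⊔ A) ⊑ ((∃s.D ⊓ ∃s.¬A) ⊓ A)  ⇔  ((B ⊔ A) ⊓ ((∀s.¬D ⊔ ∀s.A) ⊔ ¬A)) unsat w.r.t. T
   apply at x₀: (B ⊔ A)⊑(∃s.D ⊓ ∃s.¬A)
   open: L(x₀) ⊇ {B, ¬A, ∃r.¬A, ∃s.D, ∃s.¬A} (+ ∃-successors)
2. Hence (B ⊔ A) ⊑ ((∃s.D ⊓ ∃s.¬A) ⊓ A): not entailed.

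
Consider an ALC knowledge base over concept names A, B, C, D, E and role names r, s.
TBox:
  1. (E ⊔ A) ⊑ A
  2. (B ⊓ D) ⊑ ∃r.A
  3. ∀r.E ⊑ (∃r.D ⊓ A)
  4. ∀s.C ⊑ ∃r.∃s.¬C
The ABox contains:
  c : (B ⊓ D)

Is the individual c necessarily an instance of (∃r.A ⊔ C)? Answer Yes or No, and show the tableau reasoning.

1. c : (∃r.A ⊔ C)?  L(c) = {(B ⊓ D)} ∪ {(∀r.¬A ⊓ ¬C)}
   clash {A, ¬A} at an ∃-successor — c ∈ (∃r.A ⊔ C)
2. Hence c : (∃r.A ⊔ C): entailed.

Yes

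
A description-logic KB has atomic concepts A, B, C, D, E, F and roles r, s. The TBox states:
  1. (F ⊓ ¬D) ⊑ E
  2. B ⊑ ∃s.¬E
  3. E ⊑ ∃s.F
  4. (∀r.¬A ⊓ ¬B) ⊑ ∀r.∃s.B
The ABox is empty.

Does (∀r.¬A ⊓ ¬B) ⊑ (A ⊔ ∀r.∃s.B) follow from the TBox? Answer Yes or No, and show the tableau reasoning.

1. (∀r.¬A ⊓ ¬B) ⊑ (A ⊔ ∀r.∃s.B)  ⇔  ((∀r.¬A ⊓ ¬B) ⊓ (¬A ⊓ ∃r.∀s.¬B)) unsat w.r.t. T
   all branches close; clash {B, ¬B} at an ∃-successor
2. Hence (∀r.¬A ⊓ ¬B) ⊑ (A ⊔ ∀r.∃s.B): entailed.

Yes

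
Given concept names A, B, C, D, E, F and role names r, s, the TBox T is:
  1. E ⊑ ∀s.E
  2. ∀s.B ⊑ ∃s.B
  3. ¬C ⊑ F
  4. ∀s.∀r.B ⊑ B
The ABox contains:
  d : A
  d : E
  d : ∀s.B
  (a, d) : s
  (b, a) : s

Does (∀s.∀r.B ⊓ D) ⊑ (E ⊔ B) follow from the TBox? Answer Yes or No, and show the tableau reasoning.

1. (∀s.∀r.B ⊓ D) ⊑ (E ⊔ B)  ⇔  ((∀s.∀r.B ⊓ D) ⊓ (¬E ⊓ ¬B)) unsat w.r.t. T
   all branches close; clash {B, ¬B} at x₀
2. Hence (∀s.∀r.B ⊓ D) ⊑ (E ⊔ B): entailed.

Yes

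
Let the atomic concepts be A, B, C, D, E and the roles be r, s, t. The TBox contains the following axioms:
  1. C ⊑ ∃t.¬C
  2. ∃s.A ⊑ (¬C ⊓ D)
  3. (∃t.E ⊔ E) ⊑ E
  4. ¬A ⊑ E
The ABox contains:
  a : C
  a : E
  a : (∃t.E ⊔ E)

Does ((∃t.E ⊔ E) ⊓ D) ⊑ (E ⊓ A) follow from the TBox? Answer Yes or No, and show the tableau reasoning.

1. ((∃t.E ⊔ E) ⊓ D) ⊑ (E ⊓ A)  ⇔  (((∃t.E ⊔ E) ⊓ D) ⊓ (¬E ⊔ ¬A)) unsat w.r.t. T
   apply at x₀: (∃t.E ⊔ E)⊑E
   open: L(x₀) ⊇ {D, E, ¬A, ¬C, ∀s.¬A}
2. Hence ((∃t.E ⊔ E) ⊓ D) ⊑ (E ⊓ A): not entailed.

No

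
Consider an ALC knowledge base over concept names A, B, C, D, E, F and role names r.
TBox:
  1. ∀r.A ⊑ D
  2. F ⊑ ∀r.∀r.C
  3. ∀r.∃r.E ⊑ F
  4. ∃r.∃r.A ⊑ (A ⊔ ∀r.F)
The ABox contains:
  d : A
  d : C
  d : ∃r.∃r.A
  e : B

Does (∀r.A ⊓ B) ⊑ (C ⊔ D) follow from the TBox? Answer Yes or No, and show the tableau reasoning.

Yes

1. (∀r.A ⊓ B) ⊑ (C ⊔ D)  ⇔  ((∀r.A ⊓ B) ⊓ (¬C ⊓ ¬D)) unsat w.r.t. T
   all branches close; clash {D, ¬D} at x₀
2. Hence (∀r.A ⊓ B) ⊑ (C ⊔ D): entailed.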